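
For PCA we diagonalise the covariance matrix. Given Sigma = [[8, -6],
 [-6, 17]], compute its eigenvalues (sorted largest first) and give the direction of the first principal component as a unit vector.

Step 1 — characteristic polynomial of 2×2 Sigma:
  det(Sigma - λI) = λ² - trace · λ + det = 0.
  trace = 8 + 17 = 25, det = 8·17 - (-6)² = 100.
Step 2 — discriminant:
  Δ = trace² - 4·det = 625 - 400 = 225.
Step 3 — eigenvalues:
  λ = (trace ± √Δ)/2 = (25 ± 15)/2,
  λ_1 = 20,  λ_2 = 5.

Step 4 — unit eigenvector for λ_1: solve (Sigma - λ_1 I)v = 0. First row:
  (8 - 20)·v_x + (-6)·v_y = 0, i.e. (-12)·v_x + (-6)·v_y = 0,
  so v ∝ (b, λ_1 - a) = (-6, 12); multiply by -1 so the first entry is positive: u = (6, -12).
  ||u|| = √((6)² + (-12)²) = √(180) ≈ 13.4164,
  v_1 = u/||u|| ≈ (0.4472, -0.8944) (||v_1|| = 1).

λ_1 = 20,  λ_2 = 5;  v_1 ≈ (0.4472, -0.8944)


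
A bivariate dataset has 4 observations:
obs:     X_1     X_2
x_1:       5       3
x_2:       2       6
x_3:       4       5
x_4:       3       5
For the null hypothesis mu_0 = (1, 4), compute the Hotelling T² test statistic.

Step 1 — sample mean vector:
  mean(X_1) = (5 + 2 + 4 + 3) / 4 = 14/4 = 3.5
  mean(X_2) = (3 + 6 + 5 + 5) / 4 = 19/4 = 4.75
  x̄ = (3.5, 4.75),  deviation x̄ - mu_0 = (3.5, 4.75) - (1, 4) = (2.5, 0.75).

Step 2 — sample covariance matrix, S[i,j] = (1/(n-1)) · Σ_k (x_{k,i} - mean_i) · (x_{k,j} - mean_j), divisor n-1 = 3:
  S[X_1,X_1] = ((1.5)·(1.5) + (-1.5)·(-1.5) + (0.5)·(0.5) + (-0.5)·(-0.5)) / 3 = 5/3 = 1.6667
  S[X_1,X_2] = ((1.5)·(-1.75) + (-1.5)·(1.25) + (0.5)·(0.25) + (-0.5)·(0.25)) / 3 = -4.5/3 = -1.5
  S[X_2,X_2] = ((-1.75)·(-1.75) + (1.25)·(1.25) + (0.25)·(0.25) + (0.25)·(0.25)) / 3 = 4.75/3 = 1.5833
  S = [[1.6667, -1.5],
 [-1.5, 1.5833]].

Step 3 — invert S. det(S) = 1.6667·1.5833 - (-1.5)² = 0.3889.
  S^{-1} = (1/det) · [[d, -b], [-b, a]] = [[4.0714, 3.8571],
 [3.8571, 4.2857]].

Step 4 — quadratic form (x̄ - mu_0)^T · S^{-1} · (x̄ - mu_0):
  S^{-1} · (x̄ - mu_0) = (13.0714, 12.8571),
  (x̄ - mu_0)^T · [...] = (2.5)·(13.0714) + (0.75)·(12.8571) = 42.3214.

Step 5 — scale by n: T² = 4 · 42.3214 = 169.2857.

T² ≈ 169.2857


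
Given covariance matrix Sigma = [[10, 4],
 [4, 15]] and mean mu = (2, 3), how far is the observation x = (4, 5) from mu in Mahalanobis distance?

Step 1 — centre the observation: (x - mu) = (2, 2).

Step 2 — invert Sigma. det(Sigma) = 10·15 - (4)² = 134.
  Sigma^{-1} = (1/det) · [[d, -b], [-b, a]] = [[0.1119, -0.0299],
 [-0.0299, 0.0746]].

Step 3 — form the quadratic (x - mu)^T · Sigma^{-1} · (x - mu):
  Sigma^{-1} · (x - mu) = (0.1642, 0.0896).
  (x - mu)^T · [Sigma^{-1} · (x - mu)] = (2)·(0.1642) + (2)·(0.0896) = 0.5075.

Step 4 — take square root: d = √(0.5075) ≈ 0.7124.

d(x, mu) = √(0.5075) ≈ 0.7124


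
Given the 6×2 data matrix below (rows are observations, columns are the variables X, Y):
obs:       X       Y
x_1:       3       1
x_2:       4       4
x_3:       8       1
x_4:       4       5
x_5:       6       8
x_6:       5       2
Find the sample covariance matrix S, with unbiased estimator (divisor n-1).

Step 1 — column means:
  mean(X) = (3 + 4 + 8 + 4 + 6 + 5) / 6 = 30/6 = 5
  mean(Y) = (1 + 4 + 1 + 5 + 8 + 2) / 6 = 21/6 = 3.5

Step 2 — sample covariance S[i,j] = (1/(n-1)) · Σ_k (x_{k,i} - mean_i) · (x_{k,j} - mean_j), with n-1 = 5.
  S[X,X] = ((-2)·(-2) + (-1)·(-1) + (3)·(3) + (-1)·(-1) + (1)·(1) + (0)·(0)) / 5 = 16/5 = 3.2
  S[X,Y] = ((-2)·(-2.5) + (-1)·(0.5) + (3)·(-2.5) + (-1)·(1.5) + (1)·(4.5) + (0)·(-1.5)) / 5 = 0/5 = 0
  S[Y,Y] = ((-2.5)·(-2.5) + (0.5)·(0.5) + (-2.5)·(-2.5) + (1.5)·(1.5) + (4.5)·(4.5) + (-1.5)·(-1.5)) / 5 = 37.5/5 = 7.5

S is symmetric (S[j,i] = S[i,j]). Assembling:

S = [[3.2, 0],
 [0, 7.5]]


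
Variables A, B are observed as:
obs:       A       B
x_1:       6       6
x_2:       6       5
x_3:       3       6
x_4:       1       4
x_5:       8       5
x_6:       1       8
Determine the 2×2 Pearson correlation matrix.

Step 1 — column means:
  mean(A) = (6 + 6 + 3 + 1 + 8 + 1) / 6 = 25/6 = 4.1667
  mean(B) = (6 + 5 + 6 + 4 + 5 + 8) / 6 = 34/6 = 5.6667

Step 2 — sample variances and covariances s[i,j] = (1/(n-1)) · Σ_k (x_{k,i} - mean_i) · (x_{k,j} - mean_j), with n-1 = 5:
  s[A,A] = ((1.8333)·(1.8333) + (1.8333)·(1.8333) + (-1.1667)·(-1.1667) + (-3.1667)·(-3.1667) + (3.8333)·(3.8333) + (-3.1667)·(-3.1667)) / 5 = 42.8333/5 = 8.5667
  s[A,B] = ((1.8333)·(0.3333) + (1.8333)·(-0.6667) + (-1.1667)·(0.3333) + (-3.1667)·(-1.6667) + (3.8333)·(-0.6667) + (-3.1667)·(2.3333)) / 5 = -5.6667/5 = -1.1333
  s[B,B] = ((0.3333)·(0.3333) + (-0.6667)·(-0.6667) + (0.3333)·(0.3333) + (-1.6667)·(-1.6667) + (-0.6667)·(-0.6667) + (2.3333)·(2.3333)) / 5 = 9.3333/5 = 1.8667
  Sample standard deviations s_i = √(s[i,i]):
  s(A) = √(8.5667) = 2.9269
  s(B) = √(1.8667) = 1.3663

Step 3 — r_{ij} = s_{ij} / (s_i · s_j):
  r[A,A] = 1 (diagonal).
  r[A,B] = -1.1333 / (2.9269 · 1.3663) = -1.1333 / 3.9989 = -0.2834
  r[B,B] = 1 (diagonal).

R is symmetric with unit diagonal. Assembling:

R = [[1, -0.2834],
 [-0.2834, 1]]


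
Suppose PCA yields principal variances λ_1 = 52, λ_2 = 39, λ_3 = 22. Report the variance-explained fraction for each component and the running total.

Step 1 — total variance = trace(Sigma) = Σ λ_i = 52 + 39 + 22 = 113.

Step 2 — fraction explained by component i = λ_i / Σ λ:
  PC1: 52/113 = 0.4602
  PC2: 39/113 = 0.3451
  PC3: 22/113 = 0.1947

Step 3 — cumulative fraction after k components = (λ_1 + ... + λ_k) / Σ λ:
  k = 1: 52/113 = 0.4602
  k = 2: (52 + 39)/113 = 91/113 = 0.8053
  k = 3: (52 + 39 + 22)/113 = 113/113 = 1

Summary (fraction, with percent):

explained: PC1 0.4602 (46.02%), PC2 0.3451 (34.51%), PC3 0.1947 (19.47%);  cumulative: 0.4602, 0.8053, 1


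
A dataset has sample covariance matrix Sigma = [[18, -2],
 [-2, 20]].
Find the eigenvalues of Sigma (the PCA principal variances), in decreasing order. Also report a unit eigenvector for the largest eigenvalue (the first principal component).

Step 1 — characteristic polynomial of 2×2 Sigma:
  det(Sigma - λI) = λ² - trace · λ + det = 0.
  trace = 18 + 20 = 38, det = 18·20 - (-2)² = 356.
Step 2 — discriminant:
  Δ = trace² - 4·det = 1444 - 1424 = 20.
Step 3 — eigenvalues:
  λ = (trace ± √Δ)/2 = (38 ± 4.4721)/2,
  λ_1 = 21.2361,  λ_2 = 16.7639.

Step 4 — unit eigenvector for λ_1: solve (Sigma - λ_1 I)v = 0. First row:
  (18 - 21.2361)·v_x + (-2)·v_y = 0, i.e. (-3.2361)·v_x + (-2)·v_y = 0,
  so v ∝ (b, λ_1 - a) = (-2, 3.2361); multiply by -1 so the first entry is positive: u = (2, -3.2361).
  ||u|| = √((2)² + (-3.2361)²) = √(14.4721) ≈ 3.8042,
  v_1 = u/||u|| ≈ (0.5257, -0.8507) (||v_1|| = 1).

λ_1 = 21.2361,  λ_2 = 16.7639;  v_1 ≈ (0.5257, -0.8507)


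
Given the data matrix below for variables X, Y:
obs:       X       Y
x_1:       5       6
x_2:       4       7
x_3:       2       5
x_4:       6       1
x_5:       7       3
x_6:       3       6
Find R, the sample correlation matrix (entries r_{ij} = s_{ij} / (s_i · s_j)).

Step 1 — column means:
  mean(X) = (5 + 4 + 2 + 6 + 7 + 3) / 6 = 27/6 = 4.5
  mean(Y) = (6 + 7 + 5 + 1 + 3 + 6) / 6 = 28/6 = 4.6667

Step 2 — sample variances and covariances s[i,j] = (1/(n-1)) · Σ_k (x_{k,i} - mean_i) · (x_{k,j} - mean_j), with n-1 = 5:
  s[X,X] = ((0.5)·(0.5) + (-0.5)·(-0.5) + (-2.5)·(-2.5) + (1.5)·(1.5) + (2.5)·(2.5) + (-1.5)·(-1.5)) / 5 = 17.5/5 = 3.5
  s[X,Y] = ((0.5)·(1.3333) + (-0.5)·(2.3333) + (-2.5)·(0.3333) + (1.5)·(-3.6667) + (2.5)·(-1.6667) + (-1.5)·(1.3333)) / 5 = -13/5 = -2.6
  s[Y,Y] = ((1.3333)·(1.3333) + (2.3333)·(2.3333) + (0.3333)·(0.3333) + (-3.6667)·(-3.6667) + (-1.6667)·(-1.6667) + (1.3333)·(1.3333)) / 5 = 25.3333/5 = 5.0667
  Sample standard deviations s_i = √(s[i,i]):
  s(X) = √(3.5) = 1.8708
  s(Y) = √(5.0667) = 2.2509

Step 3 — r_{ij} = s_{ij} / (s_i · s_j):
  r[X,X] = 1 (diagonal).
  r[X,Y] = -2.6 / (1.8708 · 2.2509) = -2.6 / 4.2111 = -0.6174
  r[Y,Y] = 1 (diagonal).

R is symmetric with unit diagonal. Assembling:

R = [[1, -0.6174],
 [-0.6174, 1]]


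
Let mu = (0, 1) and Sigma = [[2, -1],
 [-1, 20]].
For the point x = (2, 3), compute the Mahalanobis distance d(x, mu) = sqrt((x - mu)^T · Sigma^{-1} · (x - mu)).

Step 1 — centre the observation: (x - mu) = (2, 2).

Step 2 — invert Sigma. det(Sigma) = 2·20 - (-1)² = 39.
  Sigma^{-1} = (1/det) · [[d, -b], [-b, a]] = [[0.5128, 0.0256],
 [0.0256, 0.0513]].

Step 3 — form the quadratic (x - mu)^T · Sigma^{-1} · (x - mu):
  Sigma^{-1} · (x - mu) = (1.0769, 0.1538).
  (x - mu)^T · [Sigma^{-1} · (x - mu)] = (2)·(1.0769) + (2)·(0.1538) = 2.4615.

Step 4 — take square root: d = √(2.4615) ≈ 1.5689.

d(x, mu) = √(2.4615) ≈ 1.5689


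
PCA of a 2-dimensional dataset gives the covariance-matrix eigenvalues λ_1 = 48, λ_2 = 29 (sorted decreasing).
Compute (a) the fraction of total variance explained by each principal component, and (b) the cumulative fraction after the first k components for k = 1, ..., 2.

Step 1 — total variance = trace(Sigma) = Σ λ_i = 48 + 29 = 77.

Step 2 — fraction explained by component i = λ_i / Σ λ:
  PC1: 48/77 = 0.6234
  PC2: 29/77 = 0.3766

Step 3 — cumulative fraction after k components = (λ_1 + ... + λ_k) / Σ λ:
  k = 1: 48/77 = 0.6234
  k = 2: (48 + 29)/77 = 77/77 = 1

Summary (fraction, with percent):

explained: PC1 0.6234 (62.34%), PC2 0.3766 (37.66%);  cumulative: 0.6234, 1


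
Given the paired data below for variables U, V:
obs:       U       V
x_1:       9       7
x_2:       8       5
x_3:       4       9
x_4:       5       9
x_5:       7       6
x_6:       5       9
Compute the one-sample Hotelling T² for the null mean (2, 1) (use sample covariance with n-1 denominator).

Step 1 — sample mean vector:
  mean(U) = (9 + 8 + 4 + 5 + 7 + 5) / 6 = 38/6 = 6.3333
  mean(V) = (7 + 5 + 9 + 9 + 6 + 9) / 6 = 45/6 = 7.5
  x̄ = (6.3333, 7.5),  deviation x̄ - mu_0 = (6.3333, 7.5) - (2, 1) = (4.3333, 6.5).

Step 2 — sample covariance matrix, S[i,j] = (1/(n-1)) · Σ_k (x_{k,i} - mean_i) · (x_{k,j} - mean_j), divisor n-1 = 5:
  S[U,U] = ((2.6667)·(2.6667) + (1.6667)·(1.6667) + (-2.3333)·(-2.3333) + (-1.3333)·(-1.3333) + (0.6667)·(0.6667) + (-1.3333)·(-1.3333)) / 5 = 19.3333/5 = 3.8667
  S[U,V] = ((2.6667)·(-0.5) + (1.6667)·(-2.5) + (-2.3333)·(1.5) + (-1.3333)·(1.5) + (0.6667)·(-1.5) + (-1.3333)·(1.5)) / 5 = -14/5 = -2.8
  S[V,V] = ((-0.5)·(-0.5) + (-2.5)·(-2.5) + (1.5)·(1.5) + (1.5)·(1.5) + (-1.5)·(-1.5) + (1.5)·(1.5)) / 5 = 15.5/5 = 3.1
  S = [[3.8667, -2.8],
 [-2.8, 3.1]].

Step 3 — invert S. det(S) = 3.8667·3.1 - (-2.8)² = 4.1467.
  S^{-1} = (1/det) · [[d, -b], [-b, a]] = [[0.7476, 0.6752],
 [0.6752, 0.9325]].

Step 4 — quadratic form (x̄ - mu_0)^T · S^{-1} · (x̄ - mu_0):
  S^{-1} · (x̄ - mu_0) = (7.6286, 8.9871),
  (x̄ - mu_0)^T · [...] = (4.3333)·(7.6286) + (6.5)·(8.9871) = 91.4737.

Step 5 — scale by n: T² = 6 · 91.4737 = 548.8424.

T² ≈ 548.8424


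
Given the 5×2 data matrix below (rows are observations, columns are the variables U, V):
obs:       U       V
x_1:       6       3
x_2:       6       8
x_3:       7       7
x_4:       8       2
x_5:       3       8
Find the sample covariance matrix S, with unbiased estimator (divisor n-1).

Step 1 — column means:
  mean(U) = (6 + 6 + 7 + 8 + 3) / 5 = 30/5 = 6
  mean(V) = (3 + 8 + 7 + 2 + 8) / 5 = 28/5 = 5.6

Step 2 — sample covariance S[i,j] = (1/(n-1)) · Σ_k (x_{k,i} - mean_i) · (x_{k,j} - mean_j), with n-1 = 4.
  S[U,U] = ((0)·(0) + (0)·(0) + (1)·(1) + (2)·(2) + (-3)·(-3)) / 4 = 14/4 = 3.5
  S[U,V] = ((0)·(-2.6) + (0)·(2.4) + (1)·(1.4) + (2)·(-3.6) + (-3)·(2.4)) / 4 = -13/4 = -3.25
  S[V,V] = ((-2.6)·(-2.6) + (2.4)·(2.4) + (1.4)·(1.4) + (-3.6)·(-3.6) + (2.4)·(2.4)) / 4 = 33.2/4 = 8.3

S is symmetric (S[j,i] = S[i,j]). Assembling:

S = [[3.5, -3.25],
 [-3.25, 8.3]]


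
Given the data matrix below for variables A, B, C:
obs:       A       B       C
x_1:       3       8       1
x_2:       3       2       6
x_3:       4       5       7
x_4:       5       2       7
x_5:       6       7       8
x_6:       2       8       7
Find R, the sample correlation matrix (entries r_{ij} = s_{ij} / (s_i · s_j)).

Step 1 — column means:
  mean(A) = (3 + 3 + 4 + 5 + 6 + 2) / 6 = 23/6 = 3.8333
  mean(B) = (8 + 2 + 5 + 2 + 7 + 8) / 6 = 32/6 = 5.3333
  mean(C) = (1 + 6 + 7 + 7 + 8 + 7) / 6 = 36/6 = 6

Step 2 — sample variances and covariances s[i,j] = (1/(n-1)) · Σ_k (x_{k,i} - mean_i) · (x_{k,j} - mean_j), with n-1 = 5:
  s[A,A] = ((-0.8333)·(-0.8333) + (-0.8333)·(-0.8333) + (0.1667)·(0.1667) + (1.1667)·(1.1667) + (2.1667)·(2.1667) + (-1.8333)·(-1.8333)) / 5 = 10.8333/5 = 2.1667
  s[A,B] = ((-0.8333)·(2.6667) + (-0.8333)·(-3.3333) + (0.1667)·(-0.3333) + (1.1667)·(-3.3333) + (2.1667)·(1.6667) + (-1.8333)·(2.6667)) / 5 = -4.6667/5 = -0.9333
  s[A,C] = ((-0.8333)·(-5) + (-0.8333)·(0) + (0.1667)·(1) + (1.1667)·(1) + (2.1667)·(2) + (-1.8333)·(1)) / 5 = 8/5 = 1.6
  s[B,B] = ((2.6667)·(2.6667) + (-3.3333)·(-3.3333) + (-0.3333)·(-0.3333) + (-3.3333)·(-3.3333) + (1.6667)·(1.6667) + (2.6667)·(2.6667)) / 5 = 39.3333/5 = 7.8667
  s[B,C] = ((2.6667)·(-5) + (-3.3333)·(0) + (-0.3333)·(1) + (-3.3333)·(1) + (1.6667)·(2) + (2.6667)·(1)) / 5 = -11/5 = -2.2
  s[C,C] = ((-5)·(-5) + (0)·(0) + (1)·(1) + (1)·(1) + (2)·(2) + (1)·(1)) / 5 = 32/5 = 6.4
  Sample standard deviations s_i = √(s[i,i]):
  s(A) = √(2.1667) = 1.472
  s(B) = √(7.8667) = 2.8048
  s(C) = √(6.4) = 2.5298

Step 3 — r_{ij} = s_{ij} / (s_i · s_j):
  r[A,A] = 1 (diagonal).
  r[A,B] = -0.9333 / (1.472 · 2.8048) = -0.9333 / 4.1285 = -0.2261
  r[A,C] = 1.6 / (1.472 · 2.5298) = 1.6 / 3.7238 = 0.4297
  r[B,B] = 1 (diagonal).
  r[B,C] = -2.2 / (2.8048 · 2.5298) = -2.2 / 7.0955 = -0.3101
  r[C,C] = 1 (diagonal).

R is symmetric with unit diagonal. Assembling:

R = [[1, -0.2261, 0.4297],
 [-0.2261, 1, -0.3101],
 [0.4297, -0.3101, 1]]


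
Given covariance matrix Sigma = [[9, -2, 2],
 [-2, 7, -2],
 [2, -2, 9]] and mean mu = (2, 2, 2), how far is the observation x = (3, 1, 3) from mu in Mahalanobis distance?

Step 1 — centre the observation: (x - mu) = (1, -1, 1).

Step 2 — invert Sigma (cofactor / det for 3×3, or solve directly):
  Sigma^{-1} = [[0.1222, 0.029, -0.0207],
 [0.029, 0.1594, 0.029],
 [-0.0207, 0.029, 0.1222]].

Step 3 — form the quadratic (x - mu)^T · Sigma^{-1} · (x - mu):
  Sigma^{-1} · (x - mu) = (0.0725, -0.1014, 0.0725).
  (x - mu)^T · [Sigma^{-1} · (x - mu)] = (1)·(0.0725) + (-1)·(-0.1014) + (1)·(0.0725) = 0.2464.

Step 4 — take square root: d = √(0.2464) ≈ 0.4964.

d(x, mu) = √(0.2464) ≈ 0.4964


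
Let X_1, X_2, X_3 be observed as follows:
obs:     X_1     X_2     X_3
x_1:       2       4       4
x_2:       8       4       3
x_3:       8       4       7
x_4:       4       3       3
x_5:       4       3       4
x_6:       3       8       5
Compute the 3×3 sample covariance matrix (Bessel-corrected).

Step 1 — column means:
  mean(X_1) = (2 + 8 + 8 + 4 + 4 + 3) / 6 = 29/6 = 4.8333
  mean(X_2) = (4 + 4 + 4 + 3 + 3 + 8) / 6 = 26/6 = 4.3333
  mean(X_3) = (4 + 3 + 7 + 3 + 4 + 5) / 6 = 26/6 = 4.3333

Step 2 — sample covariance S[i,j] = (1/(n-1)) · Σ_k (x_{k,i} - mean_i) · (x_{k,j} - mean_j), with n-1 = 5.
  S[X_1,X_1] = ((-2.8333)·(-2.8333) + (3.1667)·(3.1667) + (3.1667)·(3.1667) + (-0.8333)·(-0.8333) + (-0.8333)·(-0.8333) + (-1.8333)·(-1.8333)) / 5 = 32.8333/5 = 6.5667
  S[X_1,X_2] = ((-2.8333)·(-0.3333) + (3.1667)·(-0.3333) + (3.1667)·(-0.3333) + (-0.8333)·(-1.3333) + (-0.8333)·(-1.3333) + (-1.8333)·(3.6667)) / 5 = -5.6667/5 = -1.1333
  S[X_1,X_3] = ((-2.8333)·(-0.3333) + (3.1667)·(-1.3333) + (3.1667)·(2.6667) + (-0.8333)·(-1.3333) + (-0.8333)·(-0.3333) + (-1.8333)·(0.6667)) / 5 = 5.3333/5 = 1.0667
  S[X_2,X_2] = ((-0.3333)·(-0.3333) + (-0.3333)·(-0.3333) + (-0.3333)·(-0.3333) + (-1.3333)·(-1.3333) + (-1.3333)·(-1.3333) + (3.6667)·(3.6667)) / 5 = 17.3333/5 = 3.4667
  S[X_2,X_3] = ((-0.3333)·(-0.3333) + (-0.3333)·(-1.3333) + (-0.3333)·(2.6667) + (-1.3333)·(-1.3333) + (-1.3333)·(-0.3333) + (3.6667)·(0.6667)) / 5 = 4.3333/5 = 0.8667
  S[X_3,X_3] = ((-0.3333)·(-0.3333) + (-1.3333)·(-1.3333) + (2.6667)·(2.6667) + (-1.3333)·(-1.3333) + (-0.3333)·(-0.3333) + (0.6667)·(0.6667)) / 5 = 11.3333/5 = 2.2667

S is symmetric (S[j,i] = S[i,j]). Assembling:

S = [[6.5667, -1.1333, 1.0667],
 [-1.1333, 3.4667, 0.8667],
 [1.0667, 0.8667, 2.2667]]


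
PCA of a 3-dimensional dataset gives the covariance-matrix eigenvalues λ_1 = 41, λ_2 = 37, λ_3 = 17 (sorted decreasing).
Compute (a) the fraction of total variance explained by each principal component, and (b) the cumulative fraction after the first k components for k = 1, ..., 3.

Step 1 — total variance = trace(Sigma) = Σ λ_i = 41 + 37 + 17 = 95.

Step 2 — fraction explained by component i = λ_i / Σ λ:
  PC1: 41/95 = 0.4316
  PC2: 37/95 = 0.3895
  PC3: 17/95 = 0.1789

Step 3 — cumulative fraction after k components = (λ_1 + ... + λ_k) / Σ λ:
  k = 1: 41/95 = 0.4316
  k = 2: (41 + 37)/95 = 78/95 = 0.8211
  k = 3: (41 + 37 + 17)/95 = 95/95 = 1

Summary (fraction, with percent):

explained: PC1 0.4316 (43.16%), PC2 0.3895 (38.95%), PC3 0.1789 (17.89%);  cumulative: 0.4316, 0.8211, 1


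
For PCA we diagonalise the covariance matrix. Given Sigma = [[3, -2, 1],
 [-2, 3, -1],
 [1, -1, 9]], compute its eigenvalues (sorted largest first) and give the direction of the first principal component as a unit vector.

Step 1 — characteristic polynomial p(λ) = det(λI - Sigma) = λ³ - tr·λ² + c_1·λ - det, where tr = trace, c_1 = sum of the principal 2×2 minors, det = det(Sigma):
  tr = 3 + 3 + 9 = 15,
  c_1 = (3·3 - (-2)²) + (3·9 - (1)²) + (3·9 - (-1)²) = 5 + 26 + 26 = 57,
  det = 3·(3·9 - (-1)²) - (-2)·((-2)·9 - (-1)·(1)) + (1)·((-2)·(-1) - 3·(1)) = 3·(26) - (-2)·(-17) + (1)·(-1) = 43.
  So p(λ) = λ³ - 15λ² + 57λ - 43.
Step 2 — look for an integer root (rational root theorem: any rational root is an integer divisor of 43). Testing λ = 1:
  p(1) = 1 - 15 + 57 - 43 = 0  ✓
  Dividing out (λ - 1): p(λ) = (λ - 1)(λ² - 14λ + 43).
Step 3 — remaining eigenvalues from the quadratic λ² - 14λ + 43 = 0:
  Δ = 14² - 4·43 = 196 - 172 = 24,  λ = (14 ± √24)/2 = (14 ± 4.899)/2 ≈ 9.4495 or 4.5505.
  Sorted: λ_1 = 9.4495,  λ_2 = 4.5505,  λ_3 = 1  (check: sum = 15 = tr ✓).

Step 4 — unit eigenvector for λ_1 ≈ 9.4495: v spans the null space of (Sigma - λ_1 I), whose rows are
  r_1 = (-6.4495, -2, 1),  r_2 = (-2, -6.4495, -1),  r_3 = (1, -1, -0.4495).
  v is orthogonal to every row, so take v ∝ r_1 × r_2 = ((-2)·(-1) - (1)·(-6.4495), (1)·(-2) - (-6.4495)·(-1), (-6.4495)·(-6.4495) - (-2)·(-2)) ≈ (8.4495, -8.4495, 37.5959).
  Let u = (8.4495, -8.4495, 37.5959).
  ||u|| = √((8.4495)² + (-8.4495)² + (37.5959)²) = √(1556.2408) ≈ 39.4492,  v_1 = u/||u|| ≈ (0.2142, -0.2142, 0.953) (||v_1|| = 1).

λ_1 = 9.4495,  λ_2 = 4.5505,  λ_3 = 1;  v_1 ≈ (0.2142, -0.2142, 0.953)


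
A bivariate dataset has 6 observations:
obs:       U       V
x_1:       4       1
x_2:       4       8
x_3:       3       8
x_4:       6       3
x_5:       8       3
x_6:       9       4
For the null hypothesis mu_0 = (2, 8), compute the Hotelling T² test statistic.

Step 1 — sample mean vector:
  mean(U) = (4 + 4 + 3 + 6 + 8 + 9) / 6 = 34/6 = 5.6667
  mean(V) = (1 + 8 + 8 + 3 + 3 + 4) / 6 = 27/6 = 4.5
  x̄ = (5.6667, 4.5),  deviation x̄ - mu_0 = (5.6667, 4.5) - (2, 8) = (3.6667, -3.5).

Step 2 — sample covariance matrix, S[i,j] = (1/(n-1)) · Σ_k (x_{k,i} - mean_i) · (x_{k,j} - mean_j), divisor n-1 = 5:
  S[U,U] = ((-1.6667)·(-1.6667) + (-1.6667)·(-1.6667) + (-2.6667)·(-2.6667) + (0.3333)·(0.3333) + (2.3333)·(2.3333) + (3.3333)·(3.3333)) / 5 = 29.3333/5 = 5.8667
  S[U,V] = ((-1.6667)·(-3.5) + (-1.6667)·(3.5) + (-2.6667)·(3.5) + (0.3333)·(-1.5) + (2.3333)·(-1.5) + (3.3333)·(-0.5)) / 5 = -15/5 = -3
  S[V,V] = ((-3.5)·(-3.5) + (3.5)·(3.5) + (3.5)·(3.5) + (-1.5)·(-1.5) + (-1.5)·(-1.5) + (-0.5)·(-0.5)) / 5 = 41.5/5 = 8.3
  S = [[5.8667, -3],
 [-3, 8.3]].

Step 3 — invert S. det(S) = 5.8667·8.3 - (-3)² = 39.6933.
  S^{-1} = (1/det) · [[d, -b], [-b, a]] = [[0.2091, 0.0756],
 [0.0756, 0.1478]].

Step 4 — quadratic form (x̄ - mu_0)^T · S^{-1} · (x̄ - mu_0):
  S^{-1} · (x̄ - mu_0) = (0.5022, -0.2402),
  (x̄ - mu_0)^T · [...] = (3.6667)·(0.5022) + (-3.5)·(-0.2402) = 2.682.

Step 5 — scale by n: T² = 6 · 2.682 = 16.0917.

T² ≈ 16.0917


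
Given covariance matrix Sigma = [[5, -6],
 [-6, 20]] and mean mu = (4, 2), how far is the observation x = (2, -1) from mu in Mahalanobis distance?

Step 1 — centre the observation: (x - mu) = (-2, -3).

Step 2 — invert Sigma. det(Sigma) = 5·20 - (-6)² = 64.
  Sigma^{-1} = (1/det) · [[d, -b], [-b, a]] = [[0.3125, 0.0938],
 [0.0938, 0.0781]].

Step 3 — form the quadratic (x - mu)^T · Sigma^{-1} · (x - mu):
  Sigma^{-1} · (x - mu) = (-0.9063, -0.4219).
  (x - mu)^T · [Sigma^{-1} · (x - mu)] = (-2)·(-0.9063) + (-3)·(-0.4219) = 3.0781.

Step 4 — take square root: d = √(3.0781) ≈ 1.7545.

d(x, mu) = √(3.0781) ≈ 1.7545


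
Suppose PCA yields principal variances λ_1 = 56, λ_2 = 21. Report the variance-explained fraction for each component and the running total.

Step 1 — total variance = trace(Sigma) = Σ λ_i = 56 + 21 = 77.

Step 2 — fraction explained by component i = λ_i / Σ λ:
  PC1: 56/77 = 0.7273
  PC2: 21/77 = 0.2727

Step 3 — cumulative fraction after k components = (λ_1 + ... + λ_k) / Σ λ:
  k = 1: 56/77 = 0.7273
  k = 2: (56 + 21)/77 = 77/77 = 1

Summary (fraction, with percent):

explained: PC1 0.7273 (72.73%), PC2 0.2727 (27.27%);  cumulative: 0.7273, 1


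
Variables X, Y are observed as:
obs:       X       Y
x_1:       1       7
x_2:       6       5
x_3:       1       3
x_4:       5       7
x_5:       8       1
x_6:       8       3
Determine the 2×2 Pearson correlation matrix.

Step 1 — column means:
  mean(X) = (1 + 6 + 1 + 5 + 8 + 8) / 6 = 29/6 = 4.8333
  mean(Y) = (7 + 5 + 3 + 7 + 1 + 3) / 6 = 26/6 = 4.3333

Step 2 — sample variances and covariances s[i,j] = (1/(n-1)) · Σ_k (x_{k,i} - mean_i) · (x_{k,j} - mean_j), with n-1 = 5:
  s[X,X] = ((-3.8333)·(-3.8333) + (1.1667)·(1.1667) + (-3.8333)·(-3.8333) + (0.1667)·(0.1667) + (3.1667)·(3.1667) + (3.1667)·(3.1667)) / 5 = 50.8333/5 = 10.1667
  s[X,Y] = ((-3.8333)·(2.6667) + (1.1667)·(0.6667) + (-3.8333)·(-1.3333) + (0.1667)·(2.6667) + (3.1667)·(-3.3333) + (3.1667)·(-1.3333)) / 5 = -18.6667/5 = -3.7333
  s[Y,Y] = ((2.6667)·(2.6667) + (0.6667)·(0.6667) + (-1.3333)·(-1.3333) + (2.6667)·(2.6667) + (-3.3333)·(-3.3333) + (-1.3333)·(-1.3333)) / 5 = 29.3333/5 = 5.8667
  Sample standard deviations s_i = √(s[i,i]):
  s(X) = √(10.1667) = 3.1885
  s(Y) = √(5.8667) = 2.4221

Step 3 — r_{ij} = s_{ij} / (s_i · s_j):
  r[X,X] = 1 (diagonal).
  r[X,Y] = -3.7333 / (3.1885 · 2.4221) = -3.7333 / 7.723 = -0.4834
  r[Y,Y] = 1 (diagonal).

R is symmetric with unit diagonal. Assembling:

R = [[1, -0.4834],
 [-0.4834, 1]]


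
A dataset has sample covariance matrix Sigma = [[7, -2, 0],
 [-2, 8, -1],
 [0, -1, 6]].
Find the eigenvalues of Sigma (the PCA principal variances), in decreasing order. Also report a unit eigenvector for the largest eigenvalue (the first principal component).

Step 1 — characteristic polynomial p(λ) = det(λI - Sigma) = λ³ - tr·λ² + c_1·λ - det, where tr = trace, c_1 = sum of the principal 2×2 minors, det = det(Sigma):
  tr = 7 + 8 + 6 = 21,
  c_1 = (7·8 - (-2)²) + (7·6 - (0)²) + (8·6 - (-1)²) = 52 + 42 + 47 = 141,
  det = 7·(8·6 - (-1)²) - (-2)·((-2)·6 - (-1)·(0)) + (0)·((-2)·(-1) - 8·(0)) = 7·(47) - (-2)·(-12) + (0)·(2) = 305.
  So p(λ) = λ³ - 21λ² + 141λ - 305.
Step 2 — look for an integer root (rational root theorem: any rational root is an integer divisor of 305). Testing λ = 5:
  p(5) = 125 - 525 + 705 - 305 = 0  ✓
  Dividing out (λ - 5): p(λ) = (λ - 5)(λ² - 16λ + 61).
Step 3 — remaining eigenvalues from the quadratic λ² - 16λ + 61 = 0:
  Δ = 16² - 4·61 = 256 - 244 = 12,  λ = (16 ± √12)/2 = (16 ± 3.4641)/2 ≈ 9.7321 or 6.2679.
  Sorted: λ_1 = 9.7321,  λ_2 = 6.2679,  λ_3 = 5  (check: sum = 21 = tr ✓).

Step 4 — unit eigenvector for λ_1 ≈ 9.7321: v spans the null space of (Sigma - λ_1 I), whose rows are
  r_1 = (-2.7321, -2, 0),  r_2 = (-2, -1.7321, -1),  r_3 = (0, -1, -3.7321).
  v is orthogonal to every row, so take v ∝ r_1 × r_2 = ((-2)·(-1) - (0)·(-1.7321), (0)·(-2) - (-2.7321)·(-1), (-2.7321)·(-1.7321) - (-2)·(-2)) ≈ (2, -2.7321, 0.7321).
  Let u = (2, -2.7321, 0.7321).
  ||u|| = √((2)² + (-2.7321)² + (0.7321)²) = √(12) ≈ 3.4641,  v_1 = u/||u|| ≈ (0.5774, -0.7887, 0.2113) (||v_1|| = 1).

λ_1 = 9.7321,  λ_2 = 6.2679,  λ_3 = 5;  v_1 ≈ (0.5774, -0.7887, 0.2113)


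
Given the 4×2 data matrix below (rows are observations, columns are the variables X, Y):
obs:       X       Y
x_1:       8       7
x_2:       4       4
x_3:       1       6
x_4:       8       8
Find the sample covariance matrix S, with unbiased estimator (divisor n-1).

Step 1 — column means:
  mean(X) = (8 + 4 + 1 + 8) / 4 = 21/4 = 5.25
  mean(Y) = (7 + 4 + 6 + 8) / 4 = 25/4 = 6.25

Step 2 — sample covariance S[i,j] = (1/(n-1)) · Σ_k (x_{k,i} - mean_i) · (x_{k,j} - mean_j), with n-1 = 3.
  S[X,X] = ((2.75)·(2.75) + (-1.25)·(-1.25) + (-4.25)·(-4.25) + (2.75)·(2.75)) / 3 = 34.75/3 = 11.5833
  S[X,Y] = ((2.75)·(0.75) + (-1.25)·(-2.25) + (-4.25)·(-0.25) + (2.75)·(1.75)) / 3 = 10.75/3 = 3.5833
  S[Y,Y] = ((0.75)·(0.75) + (-2.25)·(-2.25) + (-0.25)·(-0.25) + (1.75)·(1.75)) / 3 = 8.75/3 = 2.9167

S is symmetric (S[j,i] = S[i,j]). Assembling:

S = [[11.5833, 3.5833],
 [3.5833, 2.9167]]


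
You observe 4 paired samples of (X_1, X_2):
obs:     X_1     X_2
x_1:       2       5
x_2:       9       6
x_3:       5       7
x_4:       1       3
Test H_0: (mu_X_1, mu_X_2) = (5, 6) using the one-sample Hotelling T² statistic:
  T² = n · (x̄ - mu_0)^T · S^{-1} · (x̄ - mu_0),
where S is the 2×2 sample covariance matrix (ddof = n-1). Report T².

Step 1 — sample mean vector:
  mean(X_1) = (2 + 9 + 5 + 1) / 4 = 17/4 = 4.25
  mean(X_2) = (5 + 6 + 7 + 3) / 4 = 21/4 = 5.25
  x̄ = (4.25, 5.25),  deviation x̄ - mu_0 = (4.25, 5.25) - (5, 6) = (-0.75, -0.75).

Step 2 — sample covariance matrix, S[i,j] = (1/(n-1)) · Σ_k (x_{k,i} - mean_i) · (x_{k,j} - mean_j), divisor n-1 = 3:
  S[X_1,X_1] = ((-2.25)·(-2.25) + (4.75)·(4.75) + (0.75)·(0.75) + (-3.25)·(-3.25)) / 3 = 38.75/3 = 12.9167
  S[X_1,X_2] = ((-2.25)·(-0.25) + (4.75)·(0.75) + (0.75)·(1.75) + (-3.25)·(-2.25)) / 3 = 12.75/3 = 4.25
  S[X_2,X_2] = ((-0.25)·(-0.25) + (0.75)·(0.75) + (1.75)·(1.75) + (-2.25)·(-2.25)) / 3 = 8.75/3 = 2.9167
  S = [[12.9167, 4.25],
 [4.25, 2.9167]].

Step 3 — invert S. det(S) = 12.9167·2.9167 - (4.25)² = 19.6111.
  S^{-1} = (1/det) · [[d, -b], [-b, a]] = [[0.1487, -0.2167],
 [-0.2167, 0.6586]].

Step 4 — quadratic form (x̄ - mu_0)^T · S^{-1} · (x̄ - mu_0):
  S^{-1} · (x̄ - mu_0) = (0.051, -0.3314),
  (x̄ - mu_0)^T · [...] = (-0.75)·(0.051) + (-0.75)·(-0.3314) = 0.2103.

Step 5 — scale by n: T² = 4 · 0.2103 = 0.8414.

T² ≈ 0.8414


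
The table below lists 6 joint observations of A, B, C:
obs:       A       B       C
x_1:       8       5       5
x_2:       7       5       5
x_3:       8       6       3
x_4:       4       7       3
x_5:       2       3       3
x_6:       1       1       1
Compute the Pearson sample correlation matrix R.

Step 1 — column means:
  mean(A) = (8 + 7 + 8 + 4 + 2 + 1) / 6 = 30/6 = 5
  mean(B) = (5 + 5 + 6 + 7 + 3 + 1) / 6 = 27/6 = 4.5
  mean(C) = (5 + 5 + 3 + 3 + 3 + 1) / 6 = 20/6 = 3.3333

Step 2 — sample variances and covariances s[i,j] = (1/(n-1)) · Σ_k (x_{k,i} - mean_i) · (x_{k,j} - mean_j), with n-1 = 5:
  s[A,A] = ((3)·(3) + (2)·(2) + (3)·(3) + (-1)·(-1) + (-3)·(-3) + (-4)·(-4)) / 5 = 48/5 = 9.6
  s[A,B] = ((3)·(0.5) + (2)·(0.5) + (3)·(1.5) + (-1)·(2.5) + (-3)·(-1.5) + (-4)·(-3.5)) / 5 = 23/5 = 4.6
  s[A,C] = ((3)·(1.6667) + (2)·(1.6667) + (3)·(-0.3333) + (-1)·(-0.3333) + (-3)·(-0.3333) + (-4)·(-2.3333)) / 5 = 18/5 = 3.6
  s[B,B] = ((0.5)·(0.5) + (0.5)·(0.5) + (1.5)·(1.5) + (2.5)·(2.5) + (-1.5)·(-1.5) + (-3.5)·(-3.5)) / 5 = 23.5/5 = 4.7
  s[B,C] = ((0.5)·(1.6667) + (0.5)·(1.6667) + (1.5)·(-0.3333) + (2.5)·(-0.3333) + (-1.5)·(-0.3333) + (-3.5)·(-2.3333)) / 5 = 9/5 = 1.8
  s[C,C] = ((1.6667)·(1.6667) + (1.6667)·(1.6667) + (-0.3333)·(-0.3333) + (-0.3333)·(-0.3333) + (-0.3333)·(-0.3333) + (-2.3333)·(-2.3333)) / 5 = 11.3333/5 = 2.2667
  Sample standard deviations s_i = √(s[i,i]):
  s(A) = √(9.6) = 3.0984
  s(B) = √(4.7) = 2.1679
  s(C) = √(2.2667) = 1.5055

Step 3 — r_{ij} = s_{ij} / (s_i · s_j):
  r[A,A] = 1 (diagonal).
  r[A,B] = 4.6 / (3.0984 · 2.1679) = 4.6 / 6.7171 = 0.6848
  r[A,C] = 3.6 / (3.0984 · 1.5055) = 3.6 / 4.6648 = 0.7717
  r[B,B] = 1 (diagonal).
  r[B,C] = 1.8 / (2.1679 · 1.5055) = 1.8 / 3.2639 = 0.5515
  r[C,C] = 1 (diagonal).

R is symmetric with unit diagonal. Assembling:

R = [[1, 0.6848, 0.7717],
 [0.6848, 1, 0.5515],
 [0.7717, 0.5515, 1]]


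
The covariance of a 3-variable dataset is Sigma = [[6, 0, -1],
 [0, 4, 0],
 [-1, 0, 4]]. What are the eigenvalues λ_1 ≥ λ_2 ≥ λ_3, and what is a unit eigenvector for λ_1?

Step 1 — characteristic polynomial p(λ) = det(λI - Sigma) = λ³ - tr·λ² + c_1·λ - det, where tr = trace, c_1 = sum of the principal 2×2 minors, det = det(Sigma):
  tr = 6 + 4 + 4 = 14,
  c_1 = (6·4 - (0)²) + (6·4 - (-1)²) + (4·4 - (0)²) = 24 + 23 + 16 = 63,
  det = 6·(4·4 - (0)²) - (0)·((0)·4 - (0)·(-1)) + (-1)·((0)·(0) - 4·(-1)) = 6·(16) - (0)·(0) + (-1)·(4) = 92.
  So p(λ) = λ³ - 14λ² + 63λ - 92.
Step 2 — look for an integer root (rational root theorem: any rational root is an integer divisor of 92). Testing λ = 4:
  p(4) = 64 - 224 + 252 - 92 = 0  ✓
  Dividing out (λ - 4): p(λ) = (λ - 4)(λ² - 10λ + 23).
Step 3 — remaining eigenvalues from the quadratic λ² - 10λ + 23 = 0:
  Δ = 10² - 4·23 = 100 - 92 = 8,  λ = (10 ± √8)/2 = (10 ± 2.8284)/2 ≈ 6.4142 or 3.5858.
  Sorted: λ_1 = 6.4142,  λ_2 = 4,  λ_3 = 3.5858  (check: sum = 14 = tr ✓).

Step 4 — unit eigenvector for λ_1 ≈ 6.4142: v spans the null space of (Sigma - λ_1 I), whose rows are
  r_1 = (-0.4142, 0, -1),  r_2 = (0, -2.4142, 0),  r_3 = (-1, 0, -2.4142).
  v is orthogonal to every row, so take v ∝ r_1 × r_2 = ((0)·(0) - (-1)·(-2.4142), (-1)·(0) - (-0.4142)·(0), (-0.4142)·(-2.4142) - (0)·(0)) ≈ (-2.4142, 0, 1).
  Rescale (multiply by -1 so the first nonzero entry is positive): u = (2.4142, 0, -1).
  ||u|| = √((2.4142)² + (0)² + (-1)²) = √(6.8284) ≈ 2.6131,  v_1 = u/||u|| ≈ (0.9239, 0, -0.3827) (||v_1|| = 1).

λ_1 = 6.4142,  λ_2 = 4,  λ_3 = 3.5858;  v_1 ≈ (0.9239, 0, -0.3827)


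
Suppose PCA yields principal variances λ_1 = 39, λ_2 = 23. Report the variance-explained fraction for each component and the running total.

Step 1 — total variance = trace(Sigma) = Σ λ_i = 39 + 23 = 62.

Step 2 — fraction explained by component i = λ_i / Σ λ:
  PC1: 39/62 = 0.629
  PC2: 23/62 = 0.371

Step 3 — cumulative fraction after k components = (λ_1 + ... + λ_k) / Σ λ:
  k = 1: 39/62 = 0.629
  k = 2: (39 + 23)/62 = 62/62 = 1

Summary (fraction, with percent):

explained: PC1 0.629 (62.9%), PC2 0.371 (37.1%);  cumulative: 0.629, 1


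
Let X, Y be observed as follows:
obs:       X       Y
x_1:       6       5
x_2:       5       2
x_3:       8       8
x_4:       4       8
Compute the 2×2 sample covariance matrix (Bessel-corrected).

Step 1 — column means:
  mean(X) = (6 + 5 + 8 + 4) / 4 = 23/4 = 5.75
  mean(Y) = (5 + 2 + 8 + 8) / 4 = 23/4 = 5.75

Step 2 — sample covariance S[i,j] = (1/(n-1)) · Σ_k (x_{k,i} - mean_i) · (x_{k,j} - mean_j), with n-1 = 3.
  S[X,X] = ((0.25)·(0.25) + (-0.75)·(-0.75) + (2.25)·(2.25) + (-1.75)·(-1.75)) / 3 = 8.75/3 = 2.9167
  S[X,Y] = ((0.25)·(-0.75) + (-0.75)·(-3.75) + (2.25)·(2.25) + (-1.75)·(2.25)) / 3 = 3.75/3 = 1.25
  S[Y,Y] = ((-0.75)·(-0.75) + (-3.75)·(-3.75) + (2.25)·(2.25) + (2.25)·(2.25)) / 3 = 24.75/3 = 8.25

S is symmetric (S[j,i] = S[i,j]). Assembling:

S = [[2.9167, 1.25],
 [1.25, 8.25]]


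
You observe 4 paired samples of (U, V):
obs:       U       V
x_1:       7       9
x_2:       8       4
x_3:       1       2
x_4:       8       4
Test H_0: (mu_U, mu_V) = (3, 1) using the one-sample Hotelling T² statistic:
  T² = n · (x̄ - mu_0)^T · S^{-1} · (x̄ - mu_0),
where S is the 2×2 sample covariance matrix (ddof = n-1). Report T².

Step 1 — sample mean vector:
  mean(U) = (7 + 8 + 1 + 8) / 4 = 24/4 = 6
  mean(V) = (9 + 4 + 2 + 4) / 4 = 19/4 = 4.75
  x̄ = (6, 4.75),  deviation x̄ - mu_0 = (6, 4.75) - (3, 1) = (3, 3.75).

Step 2 — sample covariance matrix, S[i,j] = (1/(n-1)) · Σ_k (x_{k,i} - mean_i) · (x_{k,j} - mean_j), divisor n-1 = 3:
  S[U,U] = ((1)·(1) + (2)·(2) + (-5)·(-5) + (2)·(2)) / 3 = 34/3 = 11.3333
  S[U,V] = ((1)·(4.25) + (2)·(-0.75) + (-5)·(-2.75) + (2)·(-0.75)) / 3 = 15/3 = 5
  S[V,V] = ((4.25)·(4.25) + (-0.75)·(-0.75) + (-2.75)·(-2.75) + (-0.75)·(-0.75)) / 3 = 26.75/3 = 8.9167
  S = [[11.3333, 5],
 [5, 8.9167]].

Step 3 — invert S. det(S) = 11.3333·8.9167 - (5)² = 76.0556.
  S^{-1} = (1/det) · [[d, -b], [-b, a]] = [[0.1172, -0.0657],
 [-0.0657, 0.149]].

Step 4 — quadratic form (x̄ - mu_0)^T · S^{-1} · (x̄ - mu_0):
  S^{-1} · (x̄ - mu_0) = (0.1052, 0.3616),
  (x̄ - mu_0)^T · [...] = (3)·(0.1052) + (3.75)·(0.3616) = 1.6715.

Step 5 — scale by n: T² = 4 · 1.6715 = 6.6859.

T² ≈ 6.6859


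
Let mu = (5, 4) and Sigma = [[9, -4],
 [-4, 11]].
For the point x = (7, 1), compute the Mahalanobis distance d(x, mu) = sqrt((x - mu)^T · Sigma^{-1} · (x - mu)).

Step 1 — centre the observation: (x - mu) = (2, -3).

Step 2 — invert Sigma. det(Sigma) = 9·11 - (-4)² = 83.
  Sigma^{-1} = (1/det) · [[d, -b], [-b, a]] = [[0.1325, 0.0482],
 [0.0482, 0.1084]].

Step 3 — form the quadratic (x - mu)^T · Sigma^{-1} · (x - mu):
  Sigma^{-1} · (x - mu) = (0.1205, -0.2289).
  (x - mu)^T · [Sigma^{-1} · (x - mu)] = (2)·(0.1205) + (-3)·(-0.2289) = 0.9277.

Step 4 — take square root: d = √(0.9277) ≈ 0.9632.

d(x, mu) = √(0.9277) ≈ 0.9632


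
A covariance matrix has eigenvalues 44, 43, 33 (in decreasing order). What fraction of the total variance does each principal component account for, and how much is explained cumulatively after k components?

Step 1 — total variance = trace(Sigma) = Σ λ_i = 44 + 43 + 33 = 120.

Step 2 — fraction explained by component i = λ_i / Σ λ:
  PC1: 44/120 = 0.3667
  PC2: 43/120 = 0.3583
  PC3: 33/120 = 0.275

Step 3 — cumulative fraction after k components = (λ_1 + ... + λ_k) / Σ λ:
  k = 1: 44/120 = 0.3667
  k = 2: (44 + 43)/120 = 87/120 = 0.725
  k = 3: (44 + 43 + 33)/120 = 120/120 = 1

Summary (fraction, with percent):

explained: PC1 0.3667 (36.67%), PC2 0.3583 (35.83%), PC3 0.275 (27.5%);  cumulative: 0.3667, 0.725, 1


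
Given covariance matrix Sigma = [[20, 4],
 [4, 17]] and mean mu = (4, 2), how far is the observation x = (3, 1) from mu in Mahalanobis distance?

Step 1 — centre the observation: (x - mu) = (-1, -1).

Step 2 — invert Sigma. det(Sigma) = 20·17 - (4)² = 324.
  Sigma^{-1} = (1/det) · [[d, -b], [-b, a]] = [[0.0525, -0.0123],
 [-0.0123, 0.0617]].

Step 3 — form the quadratic (x - mu)^T · Sigma^{-1} · (x - mu):
  Sigma^{-1} · (x - mu) = (-0.0401, -0.0494).
  (x - mu)^T · [Sigma^{-1} · (x - mu)] = (-1)·(-0.0401) + (-1)·(-0.0494) = 0.0895.

Step 4 — take square root: d = √(0.0895) ≈ 0.2992.

d(x, mu) = √(0.0895) ≈ 0.2992


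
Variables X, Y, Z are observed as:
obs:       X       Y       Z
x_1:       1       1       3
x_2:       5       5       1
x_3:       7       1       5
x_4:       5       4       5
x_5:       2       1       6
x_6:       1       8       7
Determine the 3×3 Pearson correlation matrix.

Step 1 — column means:
  mean(X) = (1 + 5 + 7 + 5 + 2 + 1) / 6 = 21/6 = 3.5
  mean(Y) = (1 + 5 + 1 + 4 + 1 + 8) / 6 = 20/6 = 3.3333
  mean(Z) = (3 + 1 + 5 + 5 + 6 + 7) / 6 = 27/6 = 4.5

Step 2 — sample variances and covariances s[i,j] = (1/(n-1)) · Σ_k (x_{k,i} - mean_i) · (x_{k,j} - mean_j), with n-1 = 5:
  s[X,X] = ((-2.5)·(-2.5) + (1.5)·(1.5) + (3.5)·(3.5) + (1.5)·(1.5) + (-1.5)·(-1.5) + (-2.5)·(-2.5)) / 5 = 31.5/5 = 6.3
  s[X,Y] = ((-2.5)·(-2.3333) + (1.5)·(1.6667) + (3.5)·(-2.3333) + (1.5)·(0.6667) + (-1.5)·(-2.3333) + (-2.5)·(4.6667)) / 5 = -7/5 = -1.4
  s[X,Z] = ((-2.5)·(-1.5) + (1.5)·(-3.5) + (3.5)·(0.5) + (1.5)·(0.5) + (-1.5)·(1.5) + (-2.5)·(2.5)) / 5 = -7.5/5 = -1.5
  s[Y,Y] = ((-2.3333)·(-2.3333) + (1.6667)·(1.6667) + (-2.3333)·(-2.3333) + (0.6667)·(0.6667) + (-2.3333)·(-2.3333) + (4.6667)·(4.6667)) / 5 = 41.3333/5 = 8.2667
  s[Y,Z] = ((-2.3333)·(-1.5) + (1.6667)·(-3.5) + (-2.3333)·(0.5) + (0.6667)·(0.5) + (-2.3333)·(1.5) + (4.6667)·(2.5)) / 5 = 5/5 = 1
  s[Z,Z] = ((-1.5)·(-1.5) + (-3.5)·(-3.5) + (0.5)·(0.5) + (0.5)·(0.5) + (1.5)·(1.5) + (2.5)·(2.5)) / 5 = 23.5/5 = 4.7
  Sample standard deviations s_i = √(s[i,i]):
  s(X) = √(6.3) = 2.51
  s(Y) = √(8.2667) = 2.8752
  s(Z) = √(4.7) = 2.1679

Step 3 — r_{ij} = s_{ij} / (s_i · s_j):
  r[X,X] = 1 (diagonal).
  r[X,Y] = -1.4 / (2.51 · 2.8752) = -1.4 / 7.2166 = -0.194
  r[X,Z] = -1.5 / (2.51 · 2.1679) = -1.5 / 5.4415 = -0.2757
  r[Y,Y] = 1 (diagonal).
  r[Y,Z] = 1 / (2.8752 · 2.1679) = 1 / 6.2332 = 0.1604
  r[Z,Z] = 1 (diagonal).

R is symmetric with unit diagonal. Assembling:

R = [[1, -0.194, -0.2757],
 [-0.194, 1, 0.1604],
 [-0.2757, 0.1604, 1]]


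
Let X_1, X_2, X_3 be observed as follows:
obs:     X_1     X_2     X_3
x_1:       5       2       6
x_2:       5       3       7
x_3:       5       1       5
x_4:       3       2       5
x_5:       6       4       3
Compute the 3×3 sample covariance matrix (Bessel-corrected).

Step 1 — column means:
  mean(X_1) = (5 + 5 + 5 + 3 + 6) / 5 = 24/5 = 4.8
  mean(X_2) = (2 + 3 + 1 + 2 + 4) / 5 = 12/5 = 2.4
  mean(X_3) = (6 + 7 + 5 + 5 + 3) / 5 = 26/5 = 5.2

Step 2 — sample covariance S[i,j] = (1/(n-1)) · Σ_k (x_{k,i} - mean_i) · (x_{k,j} - mean_j), with n-1 = 4.
  S[X_1,X_1] = ((0.2)·(0.2) + (0.2)·(0.2) + (0.2)·(0.2) + (-1.8)·(-1.8) + (1.2)·(1.2)) / 4 = 4.8/4 = 1.2
  S[X_1,X_2] = ((0.2)·(-0.4) + (0.2)·(0.6) + (0.2)·(-1.4) + (-1.8)·(-0.4) + (1.2)·(1.6)) / 4 = 2.4/4 = 0.6
  S[X_1,X_3] = ((0.2)·(0.8) + (0.2)·(1.8) + (0.2)·(-0.2) + (-1.8)·(-0.2) + (1.2)·(-2.2)) / 4 = -1.8/4 = -0.45
  S[X_2,X_2] = ((-0.4)·(-0.4) + (0.6)·(0.6) + (-1.4)·(-1.4) + (-0.4)·(-0.4) + (1.6)·(1.6)) / 4 = 5.2/4 = 1.3
  S[X_2,X_3] = ((-0.4)·(0.8) + (0.6)·(1.8) + (-1.4)·(-0.2) + (-0.4)·(-0.2) + (1.6)·(-2.2)) / 4 = -2.4/4 = -0.6
  S[X_3,X_3] = ((0.8)·(0.8) + (1.8)·(1.8) + (-0.2)·(-0.2) + (-0.2)·(-0.2) + (-2.2)·(-2.2)) / 4 = 8.8/4 = 2.2

S is symmetric (S[j,i] = S[i,j]). Assembling:

S = [[1.2, 0.6, -0.45],
 [0.6, 1.3, -0.6],
 [-0.45, -0.6, 2.2]]


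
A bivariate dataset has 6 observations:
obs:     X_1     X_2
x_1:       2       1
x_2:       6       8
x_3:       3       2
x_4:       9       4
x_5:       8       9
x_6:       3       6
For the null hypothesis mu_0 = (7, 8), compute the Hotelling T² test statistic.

Step 1 — sample mean vector:
  mean(X_1) = (2 + 6 + 3 + 9 + 8 + 3) / 6 = 31/6 = 5.1667
  mean(X_2) = (1 + 8 + 2 + 4 + 9 + 6) / 6 = 30/6 = 5
  x̄ = (5.1667, 5),  deviation x̄ - mu_0 = (5.1667, 5) - (7, 8) = (-1.8333, -3).

Step 2 — sample covariance matrix, S[i,j] = (1/(n-1)) · Σ_k (x_{k,i} - mean_i) · (x_{k,j} - mean_j), divisor n-1 = 5:
  S[X_1,X_1] = ((-3.1667)·(-3.1667) + (0.8333)·(0.8333) + (-2.1667)·(-2.1667) + (3.8333)·(3.8333) + (2.8333)·(2.8333) + (-2.1667)·(-2.1667)) / 5 = 42.8333/5 = 8.5667
  S[X_1,X_2] = ((-3.1667)·(-4) + (0.8333)·(3) + (-2.1667)·(-3) + (3.8333)·(-1) + (2.8333)·(4) + (-2.1667)·(1)) / 5 = 27/5 = 5.4
  S[X_2,X_2] = ((-4)·(-4) + (3)·(3) + (-3)·(-3) + (-1)·(-1) + (4)·(4) + (1)·(1)) / 5 = 52/5 = 10.4
  S = [[8.5667, 5.4],
 [5.4, 10.4]].

Step 3 — invert S. det(S) = 8.5667·10.4 - (5.4)² = 59.9333.
  S^{-1} = (1/det) · [[d, -b], [-b, a]] = [[0.1735, -0.0901],
 [-0.0901, 0.1429]].

Step 4 — quadratic form (x̄ - mu_0)^T · S^{-1} · (x̄ - mu_0):
  S^{-1} · (x̄ - mu_0) = (-0.0478, -0.2636),
  (x̄ - mu_0)^T · [...] = (-1.8333)·(-0.0478) + (-3)·(-0.2636) = 0.8786.

Step 5 — scale by n: T² = 6 · 0.8786 = 5.2714.

T² ≈ 5.2714
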